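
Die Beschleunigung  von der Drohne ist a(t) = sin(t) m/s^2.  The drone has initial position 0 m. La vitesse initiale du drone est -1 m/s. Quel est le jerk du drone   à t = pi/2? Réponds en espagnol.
Debemos derivar nuestra ecuación de la aceleración a(t) = sin(t) 1 vez. Derivando la aceleración, obtenemos la sacudida: j(t) = cos(t). De la ecuación de la sacudida j(t) = cos(t), sustituimos t = pi/2 para obtener j = 0.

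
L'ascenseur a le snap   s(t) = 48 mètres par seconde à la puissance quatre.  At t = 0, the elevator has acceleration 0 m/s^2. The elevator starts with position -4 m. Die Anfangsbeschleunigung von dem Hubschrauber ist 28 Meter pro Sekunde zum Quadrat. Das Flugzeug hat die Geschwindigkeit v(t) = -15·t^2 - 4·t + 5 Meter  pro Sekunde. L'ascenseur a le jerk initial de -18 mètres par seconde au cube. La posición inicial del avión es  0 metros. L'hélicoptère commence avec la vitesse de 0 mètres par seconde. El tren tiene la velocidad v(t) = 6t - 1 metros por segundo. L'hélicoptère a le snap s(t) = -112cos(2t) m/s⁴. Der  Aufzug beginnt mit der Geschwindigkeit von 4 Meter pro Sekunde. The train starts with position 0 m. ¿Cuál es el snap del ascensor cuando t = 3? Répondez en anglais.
We have snap s(t) = 48. Substituting t = 3: s(3) = 48.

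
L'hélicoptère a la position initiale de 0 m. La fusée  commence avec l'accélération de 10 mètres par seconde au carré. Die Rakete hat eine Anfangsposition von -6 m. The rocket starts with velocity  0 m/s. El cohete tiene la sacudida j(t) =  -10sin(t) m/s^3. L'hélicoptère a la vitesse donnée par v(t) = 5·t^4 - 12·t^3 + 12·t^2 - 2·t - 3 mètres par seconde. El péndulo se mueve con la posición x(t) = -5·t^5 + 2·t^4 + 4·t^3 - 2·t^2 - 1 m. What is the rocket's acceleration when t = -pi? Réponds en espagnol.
Partiendo de la sacudida j(t) = -10·sin(t), tomamos 1 integral. Tomando ∫j(t)dt y aplicando a(0) = 10, encontramos a(t) = 10·cos(t). De la ecuación de la aceleración a(t) = 10·cos(t), sustituimos t = -pi para obtener a = -10.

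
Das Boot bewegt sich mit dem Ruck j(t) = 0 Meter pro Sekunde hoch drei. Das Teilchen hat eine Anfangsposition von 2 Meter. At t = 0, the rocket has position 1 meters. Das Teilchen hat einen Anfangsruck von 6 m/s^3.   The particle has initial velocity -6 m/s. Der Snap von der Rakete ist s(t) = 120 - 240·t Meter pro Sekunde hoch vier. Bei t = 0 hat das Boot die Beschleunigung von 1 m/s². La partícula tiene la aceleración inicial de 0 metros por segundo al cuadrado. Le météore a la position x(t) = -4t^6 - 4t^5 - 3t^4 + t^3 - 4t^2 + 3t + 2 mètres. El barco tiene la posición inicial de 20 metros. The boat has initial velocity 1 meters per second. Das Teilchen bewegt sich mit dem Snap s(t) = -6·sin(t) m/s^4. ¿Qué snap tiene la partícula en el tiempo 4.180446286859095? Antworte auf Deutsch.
Wir haben den Snap s(t) = -6·sin(t). Durch Einsetzen von t = 4.180446286859095: s(4.180446286859095) = 5.17094007985241.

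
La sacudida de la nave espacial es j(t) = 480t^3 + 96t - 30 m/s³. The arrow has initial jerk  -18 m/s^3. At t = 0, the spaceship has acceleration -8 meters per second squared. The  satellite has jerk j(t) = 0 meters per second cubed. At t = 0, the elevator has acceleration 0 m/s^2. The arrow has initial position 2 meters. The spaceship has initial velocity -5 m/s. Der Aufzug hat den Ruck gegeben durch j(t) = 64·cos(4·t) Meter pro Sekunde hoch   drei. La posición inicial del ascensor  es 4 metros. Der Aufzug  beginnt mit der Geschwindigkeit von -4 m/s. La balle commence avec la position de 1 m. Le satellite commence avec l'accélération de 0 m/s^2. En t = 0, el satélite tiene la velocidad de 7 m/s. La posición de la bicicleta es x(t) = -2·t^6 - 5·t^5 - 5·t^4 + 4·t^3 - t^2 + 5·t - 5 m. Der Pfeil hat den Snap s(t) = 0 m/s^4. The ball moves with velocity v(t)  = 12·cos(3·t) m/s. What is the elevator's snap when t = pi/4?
We must differentiate our jerk equation j(t) = 64·cos(4·t) 1 time. Differentiating jerk, we get snap: s(t) = -256·sin(4·t). From the given snap equation s(t) = -256·sin(4·t), we substitute t = pi/4 to get s = 0.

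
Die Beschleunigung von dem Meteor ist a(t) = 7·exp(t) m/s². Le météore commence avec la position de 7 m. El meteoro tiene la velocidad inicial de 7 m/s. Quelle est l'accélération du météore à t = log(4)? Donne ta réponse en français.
En utilisant a(t) = 7·exp(t) et en substituant t = log(4), nous trouvons a = 28.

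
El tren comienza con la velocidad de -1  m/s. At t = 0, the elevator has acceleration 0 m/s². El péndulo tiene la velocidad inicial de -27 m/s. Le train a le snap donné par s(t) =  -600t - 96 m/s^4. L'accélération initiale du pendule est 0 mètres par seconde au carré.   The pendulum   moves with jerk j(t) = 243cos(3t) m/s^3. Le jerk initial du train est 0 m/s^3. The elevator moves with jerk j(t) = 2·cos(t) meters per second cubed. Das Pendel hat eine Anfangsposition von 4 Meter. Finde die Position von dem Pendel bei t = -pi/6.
Wir müssen die Stammfunktion unserer Gleichung für den Ruck j(t) = 243·cos(3·t) 3-mal finden. Mit ∫j(t)dt und Anwendung von a(0) = 0, finden wir a(t) = 81·sin(3·t). Mit ∫a(t)dt und Anwendung von v(0) = -27, finden wir v(t) = -27·cos(3·t). Die Stammfunktion von der Geschwindigkeit ist die Position. Mit x(0) = 4 erhalten wir x(t) = 4 - 9·sin(3·t). Mit x(t) = 4 - 9·sin(3·t) und Einsetzen von t = -pi/6, finden wir x = 13.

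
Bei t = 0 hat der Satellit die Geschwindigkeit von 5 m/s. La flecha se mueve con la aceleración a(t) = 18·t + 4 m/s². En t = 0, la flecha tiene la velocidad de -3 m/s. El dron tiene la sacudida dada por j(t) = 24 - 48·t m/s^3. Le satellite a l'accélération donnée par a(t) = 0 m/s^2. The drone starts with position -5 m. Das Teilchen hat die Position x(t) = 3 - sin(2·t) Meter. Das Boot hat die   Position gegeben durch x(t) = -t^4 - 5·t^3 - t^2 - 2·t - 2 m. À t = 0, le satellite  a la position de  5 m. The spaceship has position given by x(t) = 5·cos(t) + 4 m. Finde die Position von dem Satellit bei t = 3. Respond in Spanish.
Debemos encontrar la antiderivada de nuestra ecuación de la aceleración a(t) = 0 2 veces. La antiderivada de la aceleración es la velocidad. Usando v(0) = 5, obtenemos v(t) = 5. Integrando la velocidad y usando la condición inicial x(0) = 5, obtenemos x(t) = 5·t + 5. Tenemos la posición x(t) = 5·t + 5. Sustituyendo t = 3: x(3) = 20.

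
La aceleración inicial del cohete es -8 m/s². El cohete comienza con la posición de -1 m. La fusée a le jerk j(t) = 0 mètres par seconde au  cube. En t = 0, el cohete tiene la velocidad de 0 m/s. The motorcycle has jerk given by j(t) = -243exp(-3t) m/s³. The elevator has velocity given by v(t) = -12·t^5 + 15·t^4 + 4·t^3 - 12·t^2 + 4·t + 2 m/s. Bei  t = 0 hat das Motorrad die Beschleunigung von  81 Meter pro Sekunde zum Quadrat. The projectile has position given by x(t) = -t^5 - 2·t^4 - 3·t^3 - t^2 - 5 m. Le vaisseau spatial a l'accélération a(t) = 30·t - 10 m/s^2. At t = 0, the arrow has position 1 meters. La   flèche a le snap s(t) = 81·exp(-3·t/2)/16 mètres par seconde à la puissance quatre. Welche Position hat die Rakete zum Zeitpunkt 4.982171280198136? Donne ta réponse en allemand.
Um dies zu lösen, müssen wir 3 Stammfunktionen unserer Gleichung für den Ruck j(t) = 0 finden. Das Integral von dem Ruck, mit a(0) = -8, ergibt die Beschleunigung: a(t) = -8. Durch Integration von der Beschleunigung und Verwendung der Anfangsbedingung v(0) = 0, erhalten wir v(t) = -8·t. Durch Integration von der Geschwindigkeit und Verwendung der Anfangsbedingung x(0) = -1, erhalten wir x(t) = -4·t^2 - 1. Mit x(t) = -4·t^2 - 1 und Einsetzen von t = 4.982171280198136, finden wir x = -100.288122660925.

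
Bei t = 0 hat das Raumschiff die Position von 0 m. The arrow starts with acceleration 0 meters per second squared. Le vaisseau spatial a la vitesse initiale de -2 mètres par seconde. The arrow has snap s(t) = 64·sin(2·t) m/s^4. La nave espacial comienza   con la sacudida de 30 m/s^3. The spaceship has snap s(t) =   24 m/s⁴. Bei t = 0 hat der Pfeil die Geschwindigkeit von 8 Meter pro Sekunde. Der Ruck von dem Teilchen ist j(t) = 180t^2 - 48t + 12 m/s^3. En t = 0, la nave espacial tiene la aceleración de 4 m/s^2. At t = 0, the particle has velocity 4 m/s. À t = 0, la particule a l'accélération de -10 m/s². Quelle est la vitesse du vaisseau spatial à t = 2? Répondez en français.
En partant du snap s(t) = 24, nous prenons 3 intégrales. L'intégrale du snap, avec j(0) = 30, donne le jerk: j(t) = 24·t + 30. En intégrant le jerk et en utilisant la condition initiale a(0) = 4, nous obtenons a(t) = 12·t^2 + 30·t + 4. L'intégrale de l'accélération est la vitesse. En utilisant v(0) = -2, nous obtenons v(t) = 4·t^3 + 15·t^2 + 4·t - 2. De l'équation de la vitesse v(t) = 4·t^3 + 15·t^2 + 4·t - 2, nous substituons t = 2 pour obtenir v = 98.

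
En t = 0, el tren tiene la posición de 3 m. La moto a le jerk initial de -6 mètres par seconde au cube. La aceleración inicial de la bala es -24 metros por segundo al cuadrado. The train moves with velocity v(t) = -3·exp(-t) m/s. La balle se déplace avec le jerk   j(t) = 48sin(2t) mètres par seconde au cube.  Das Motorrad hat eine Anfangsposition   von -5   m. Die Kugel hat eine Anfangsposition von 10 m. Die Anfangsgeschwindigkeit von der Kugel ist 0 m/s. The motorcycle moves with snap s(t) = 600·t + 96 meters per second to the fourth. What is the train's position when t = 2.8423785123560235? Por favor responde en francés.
En partant de la vitesse v(t) = -3·exp(-t), nous prenons 1 intégrale. L'intégrale de la vitesse, avec x(0) = 3, donne la position: x(t) = 3·exp(-t). Nous avons la position x(t) = 3·exp(-t). En substituant t = 2.8423785123560235: x(2.8423785123560235) = 0.174860594794555.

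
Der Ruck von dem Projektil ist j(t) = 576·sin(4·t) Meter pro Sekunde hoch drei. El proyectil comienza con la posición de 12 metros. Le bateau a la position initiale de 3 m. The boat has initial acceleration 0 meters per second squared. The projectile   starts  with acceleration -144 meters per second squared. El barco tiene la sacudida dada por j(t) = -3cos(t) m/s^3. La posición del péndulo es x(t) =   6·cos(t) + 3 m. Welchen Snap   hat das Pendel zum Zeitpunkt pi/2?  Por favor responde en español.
Para resolver esto, necesitamos tomar 4 derivadas de nuestra ecuación de la posición x(t) = 6·cos(t) + 3. Derivando la posición, obtenemos la velocidad: v(t) = -6·sin(t). La derivada de la velocidad da la aceleración: a(t) = -6·cos(t). Derivando la aceleración, obtenemos la sacudida: j(t) = 6·sin(t). Tomando d/dt de j(t), encontramos s(t) = 6·cos(t). Usando s(t) = 6·cos(t) y sustituyendo t = pi/2, encontramos s = 0.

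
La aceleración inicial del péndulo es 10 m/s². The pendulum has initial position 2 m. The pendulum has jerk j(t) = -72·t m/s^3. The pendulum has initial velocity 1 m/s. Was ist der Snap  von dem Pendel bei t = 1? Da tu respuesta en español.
Partiendo de la sacudida j(t) = -72·t, tomamos 1 derivada. Derivando la sacudida, obtenemos el snap: s(t) = -72. De la ecuación del snap s(t) = -72, sustituimos t = 1 para obtener s = -72.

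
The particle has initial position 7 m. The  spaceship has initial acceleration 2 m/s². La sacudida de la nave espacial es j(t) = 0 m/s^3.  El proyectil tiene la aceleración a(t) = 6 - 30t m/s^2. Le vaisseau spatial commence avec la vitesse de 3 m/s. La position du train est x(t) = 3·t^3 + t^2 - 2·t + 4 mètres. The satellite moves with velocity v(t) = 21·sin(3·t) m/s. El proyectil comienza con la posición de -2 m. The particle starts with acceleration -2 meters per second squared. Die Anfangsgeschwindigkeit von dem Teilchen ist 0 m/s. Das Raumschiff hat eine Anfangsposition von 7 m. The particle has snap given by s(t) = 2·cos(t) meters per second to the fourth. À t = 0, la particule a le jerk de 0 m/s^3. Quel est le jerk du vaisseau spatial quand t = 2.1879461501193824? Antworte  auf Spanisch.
Usando j(t) = 0 y sustituyendo t = 2.1879461501193824, encontramos j = 0.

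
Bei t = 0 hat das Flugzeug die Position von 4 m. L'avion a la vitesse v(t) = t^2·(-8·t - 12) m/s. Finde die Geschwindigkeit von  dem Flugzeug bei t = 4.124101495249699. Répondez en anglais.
We have velocity v(t) = t^2·(-8·t - 12). Substituting t = 4.124101495249699: v(4.124101495249699) = -765.247335758010.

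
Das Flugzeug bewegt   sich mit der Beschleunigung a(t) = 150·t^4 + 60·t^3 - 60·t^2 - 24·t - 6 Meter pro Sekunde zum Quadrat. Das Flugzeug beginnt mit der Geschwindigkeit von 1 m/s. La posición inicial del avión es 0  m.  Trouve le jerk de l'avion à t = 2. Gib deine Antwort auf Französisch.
En partant de l'accélération a(t) = 150·t^4 + 60·t^3 - 60·t^2 - 24·t - 6, nous prenons 1 dérivée. La dérivée de l'accélération donne le jerk: j(t) = 600·t^3 + 180·t^2 - 120·t - 24. De l'équation du jerk j(t) = 600·t^3 + 180·t^2 - 120·t - 24, nous substituons t = 2 pour obtenir j = 5256.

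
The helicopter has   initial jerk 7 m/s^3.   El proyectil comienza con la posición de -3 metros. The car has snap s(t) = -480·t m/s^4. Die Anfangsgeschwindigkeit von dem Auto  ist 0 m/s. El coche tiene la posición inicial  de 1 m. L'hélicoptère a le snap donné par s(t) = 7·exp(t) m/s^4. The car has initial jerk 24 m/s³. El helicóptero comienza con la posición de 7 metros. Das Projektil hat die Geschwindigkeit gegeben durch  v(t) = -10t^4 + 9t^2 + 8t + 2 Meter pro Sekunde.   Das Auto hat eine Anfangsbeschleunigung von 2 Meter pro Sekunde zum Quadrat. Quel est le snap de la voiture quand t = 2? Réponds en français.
Nous avons le snap s(t) = -480·t. En substituant t = 2: s(2) = -960.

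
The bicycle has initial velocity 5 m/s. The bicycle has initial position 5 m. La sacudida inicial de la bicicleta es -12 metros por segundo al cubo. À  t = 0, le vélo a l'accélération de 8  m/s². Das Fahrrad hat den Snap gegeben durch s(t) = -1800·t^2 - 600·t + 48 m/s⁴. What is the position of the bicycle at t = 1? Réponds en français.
Nous devons trouver l'intégrale de notre équation du snap s(t) = -1800·t^2 - 600·t + 48 4 fois. En prenant ∫s(t)dt et en appliquant j(0) = -12, nous trouvons j(t) = -600·t^3 - 300·t^2 + 48·t - 12. L'intégrale du jerk, avec a(0) = 8, donne l'accélération: a(t) = -150·t^4 - 100·t^3 + 24·t^2 - 12·t + 8. En intégrant l'accélération et en utilisant la condition initiale v(0) = 5, nous obtenons v(t) = -30·t^5 - 25·t^4 + 8·t^3 - 6·t^2 + 8·t + 5. En prenant ∫v(t)dt et en appliquant x(0) = 5, nous trouvons x(t) = -5·t^6 - 5·t^5 + 2·t^4 - 2·t^3 + 4·t^2 + 5·t + 5. De l'équation de la position x(t) = -5·t^6 - 5·t^5 + 2·t^4 - 2·t^3 + 4·t^2 + 5·t + 5, nous substituons t = 1 pour obtenir x = 4.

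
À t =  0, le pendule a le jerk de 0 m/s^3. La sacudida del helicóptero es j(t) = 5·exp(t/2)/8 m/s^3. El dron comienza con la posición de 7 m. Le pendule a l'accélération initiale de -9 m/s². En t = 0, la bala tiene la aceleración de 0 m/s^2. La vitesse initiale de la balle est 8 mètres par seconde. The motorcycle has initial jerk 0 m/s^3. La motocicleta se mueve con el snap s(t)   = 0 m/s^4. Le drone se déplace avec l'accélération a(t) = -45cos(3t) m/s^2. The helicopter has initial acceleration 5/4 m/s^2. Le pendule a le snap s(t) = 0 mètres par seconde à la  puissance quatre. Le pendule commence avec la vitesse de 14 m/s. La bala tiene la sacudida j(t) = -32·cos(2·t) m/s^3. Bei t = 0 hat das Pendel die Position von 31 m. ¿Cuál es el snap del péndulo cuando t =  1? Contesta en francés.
De l'équation du snap s(t) = 0, nous substituons t = 1 pour obtenir s = 0.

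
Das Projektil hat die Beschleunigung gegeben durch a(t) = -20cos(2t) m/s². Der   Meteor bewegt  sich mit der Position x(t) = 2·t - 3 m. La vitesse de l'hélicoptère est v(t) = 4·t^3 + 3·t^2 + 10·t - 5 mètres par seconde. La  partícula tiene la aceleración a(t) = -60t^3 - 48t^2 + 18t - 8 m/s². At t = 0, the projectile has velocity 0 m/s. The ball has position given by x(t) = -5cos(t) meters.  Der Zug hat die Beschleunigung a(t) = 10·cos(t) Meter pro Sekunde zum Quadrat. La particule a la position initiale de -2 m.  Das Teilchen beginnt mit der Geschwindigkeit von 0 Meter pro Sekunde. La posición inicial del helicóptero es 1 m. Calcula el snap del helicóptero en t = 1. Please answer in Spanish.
Debemos derivar nuestra ecuación de la velocidad v(t) = 4·t^3 + 3·t^2 + 10·t - 5 3 veces. Derivando la velocidad, obtenemos la aceleración: a(t) = 12·t^2 + 6·t + 10. Tomando d/dt de a(t), encontramos j(t) = 24·t + 6. Tomando d/dt de j(t), encontramos s(t) = 24. Tenemos el snap s(t) = 24. Sustituyendo t = 1: s(1) = 24.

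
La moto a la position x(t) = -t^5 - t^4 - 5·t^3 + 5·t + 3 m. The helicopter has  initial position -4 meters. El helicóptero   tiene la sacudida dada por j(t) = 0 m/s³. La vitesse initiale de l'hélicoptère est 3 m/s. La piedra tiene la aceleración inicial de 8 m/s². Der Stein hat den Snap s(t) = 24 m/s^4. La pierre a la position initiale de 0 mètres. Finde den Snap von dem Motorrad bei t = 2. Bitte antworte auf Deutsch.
Um dies zu lösen, müssen wir 4 Ableitungen unserer Gleichung für die Position x(t) = -t^5 - t^4 - 5·t^3 + 5·t + 3 nehmen. Mit d/dt von x(t) finden wir v(t) = -5·t^4 - 4·t^3 - 15·t^2 + 5. Durch Ableiten von der Geschwindigkeit erhalten wir die Beschleunigung: a(t) = -20·t^3 - 12·t^2 - 30·t. Durch Ableiten von der Beschleunigung erhalten wir den Ruck: j(t) = -60·t^2 - 24·t - 30. Mit d/dt von j(t) finden wir s(t) = -120·t - 24. Wir haben den Snap s(t) = -120·t - 24. Durch Einsetzen von t = 2: s(2) = -264.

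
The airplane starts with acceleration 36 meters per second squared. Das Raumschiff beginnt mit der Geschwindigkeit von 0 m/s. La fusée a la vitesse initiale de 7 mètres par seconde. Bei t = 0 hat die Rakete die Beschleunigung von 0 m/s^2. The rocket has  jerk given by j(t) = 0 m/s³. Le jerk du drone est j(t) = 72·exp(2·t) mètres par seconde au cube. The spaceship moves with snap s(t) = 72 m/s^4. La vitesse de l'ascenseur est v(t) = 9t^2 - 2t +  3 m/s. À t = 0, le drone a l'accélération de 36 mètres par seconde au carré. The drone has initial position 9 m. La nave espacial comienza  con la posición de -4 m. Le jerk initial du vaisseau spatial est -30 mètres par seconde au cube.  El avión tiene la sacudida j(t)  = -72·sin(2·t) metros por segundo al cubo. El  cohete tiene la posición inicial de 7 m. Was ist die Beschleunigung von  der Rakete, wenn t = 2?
Wir müssen die Stammfunktion unserer Gleichung für den Ruck j(t) = 0 1-mal finden. Mit ∫j(t)dt und Anwendung von a(0) = 0, finden wir a(t) = 0. Aus der Gleichung für die Beschleunigung a(t) = 0, setzen wir t = 2 ein und erhalten a = 0.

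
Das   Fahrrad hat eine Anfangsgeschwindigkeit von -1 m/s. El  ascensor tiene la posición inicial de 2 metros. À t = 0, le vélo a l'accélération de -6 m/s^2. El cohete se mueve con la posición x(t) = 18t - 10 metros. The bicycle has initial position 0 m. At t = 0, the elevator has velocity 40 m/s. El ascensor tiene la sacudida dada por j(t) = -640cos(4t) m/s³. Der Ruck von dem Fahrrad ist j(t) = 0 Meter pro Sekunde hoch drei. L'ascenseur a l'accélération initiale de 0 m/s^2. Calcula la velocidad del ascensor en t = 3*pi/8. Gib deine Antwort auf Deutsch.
Ausgehend von dem Ruck j(t) = -640·cos(4·t), nehmen wir 2 Stammfunktionen. Die Stammfunktion von dem Ruck, mit a(0) = 0, ergibt die Beschleunigung: a(t) = -160·sin(4·t). Das Integral von der Beschleunigung ist die Geschwindigkeit. Mit v(0) = 40 erhalten wir v(t) = 40·cos(4·t). Wir haben die Geschwindigkeit v(t) = 40·cos(4·t). Durch Einsetzen von t = 3*pi/8: v(3*pi/8) = 0.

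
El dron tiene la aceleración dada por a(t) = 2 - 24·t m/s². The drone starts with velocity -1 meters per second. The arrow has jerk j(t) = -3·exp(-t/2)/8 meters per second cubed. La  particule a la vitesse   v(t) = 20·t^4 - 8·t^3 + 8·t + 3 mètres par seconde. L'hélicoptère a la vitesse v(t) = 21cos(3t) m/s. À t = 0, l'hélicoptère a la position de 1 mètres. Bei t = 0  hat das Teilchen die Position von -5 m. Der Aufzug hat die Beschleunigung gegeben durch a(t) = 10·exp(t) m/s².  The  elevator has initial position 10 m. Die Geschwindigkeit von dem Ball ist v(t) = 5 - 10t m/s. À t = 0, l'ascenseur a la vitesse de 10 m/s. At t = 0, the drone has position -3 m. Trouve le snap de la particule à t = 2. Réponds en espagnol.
Debemos derivar nuestra ecuación de la velocidad v(t) = 20·t^4 - 8·t^3 + 8·t + 3 3 veces. La derivada de la velocidad da la aceleración: a(t) = 80·t^3 - 24·t^2 + 8. La derivada de la aceleración da la sacudida: j(t) = 240·t^2 - 48·t. La derivada de la sacudida da el snap: s(t) = 480·t - 48. Usando s(t) = 480·t - 48 y sustituyendo t = 2, encontramos s = 912.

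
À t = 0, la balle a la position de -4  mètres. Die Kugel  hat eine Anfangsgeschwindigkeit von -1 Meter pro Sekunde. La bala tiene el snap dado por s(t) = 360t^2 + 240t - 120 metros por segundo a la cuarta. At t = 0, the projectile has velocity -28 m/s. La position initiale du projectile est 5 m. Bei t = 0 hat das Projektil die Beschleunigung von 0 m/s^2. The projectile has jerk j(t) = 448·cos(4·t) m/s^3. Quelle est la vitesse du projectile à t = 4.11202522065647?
Pour résoudre ceci, nous devons prendre 2 intégrales de notre équation du jerk j(t) = 448·cos(4·t). L'intégrale du jerk, avec a(0) = 0, donne l'accélération: a(t) = 112·sin(4·t). L'intégrale de l'accélération, avec v(0) = -28, donne la vitesse: v(t) = -28·cos(4·t). En utilisant v(t) = -28·cos(4·t) et en substituant t = 4.11202522065647, nous trouvons v = 20.6745212750801.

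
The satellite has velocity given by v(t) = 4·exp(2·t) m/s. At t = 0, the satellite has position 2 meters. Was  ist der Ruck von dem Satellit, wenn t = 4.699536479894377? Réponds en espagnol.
Para resolver esto, necesitamos tomar 2 derivadas de nuestra ecuación de la velocidad v(t) = 4·exp(2·t). Tomando d/dt de v(t), encontramos a(t) = 8·exp(2·t). La derivada de la aceleración da la sacudida: j(t) = 16·exp(2·t). Tenemos la sacudida j(t) = 16·exp(2·t). Sustituyendo t = 4.699536479894377: j(4.699536479894377) = 193234.872127762.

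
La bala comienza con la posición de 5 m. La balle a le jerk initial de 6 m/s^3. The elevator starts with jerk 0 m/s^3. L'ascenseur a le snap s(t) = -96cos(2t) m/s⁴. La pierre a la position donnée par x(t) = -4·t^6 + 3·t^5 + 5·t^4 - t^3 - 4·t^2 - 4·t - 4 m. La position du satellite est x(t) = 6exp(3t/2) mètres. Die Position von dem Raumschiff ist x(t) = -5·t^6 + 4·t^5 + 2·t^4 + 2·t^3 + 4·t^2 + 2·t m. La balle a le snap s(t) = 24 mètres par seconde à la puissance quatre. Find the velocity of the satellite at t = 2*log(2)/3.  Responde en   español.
Partiendo de la posición x(t) = 6·exp(3·t/2), tomamos 1 derivada. Tomando d/dt de x(t), encontramos v(t) = 9·exp(3·t/2). De la ecuación de la velocidad v(t) = 9·exp(3·t/2), sustituimos t = 2*log(2)/3 para obtener v = 18.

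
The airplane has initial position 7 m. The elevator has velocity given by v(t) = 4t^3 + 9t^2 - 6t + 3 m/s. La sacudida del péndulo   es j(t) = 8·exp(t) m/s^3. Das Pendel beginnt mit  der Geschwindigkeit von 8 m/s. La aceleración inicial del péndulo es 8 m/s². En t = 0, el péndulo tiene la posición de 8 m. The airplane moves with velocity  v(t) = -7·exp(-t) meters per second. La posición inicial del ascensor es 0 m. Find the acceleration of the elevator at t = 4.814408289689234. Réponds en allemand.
Um dies zu lösen, müssen wir 1 Ableitung unserer Gleichung für die Geschwindigkeit v(t) = 4·t^3 + 9·t^2 - 6·t + 3 nehmen. Mit d/dt von v(t) finden wir a(t) = 12·t^2 + 18·t - 6. Wir haben die Beschleunigung a(t) = 12·t^2 + 18·t - 6. Durch Einsetzen von t = 4.814408289689234: a(4.814408289689234) = 358.801675372347.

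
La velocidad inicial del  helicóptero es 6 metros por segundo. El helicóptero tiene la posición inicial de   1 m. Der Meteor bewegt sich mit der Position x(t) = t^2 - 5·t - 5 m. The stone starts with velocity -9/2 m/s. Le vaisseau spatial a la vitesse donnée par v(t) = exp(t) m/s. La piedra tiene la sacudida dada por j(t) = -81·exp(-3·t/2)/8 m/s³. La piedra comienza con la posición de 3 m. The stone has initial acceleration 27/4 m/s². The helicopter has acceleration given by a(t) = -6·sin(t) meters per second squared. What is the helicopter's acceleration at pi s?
Using a(t) = -6·sin(t) and substituting t = pi, we find a = 0.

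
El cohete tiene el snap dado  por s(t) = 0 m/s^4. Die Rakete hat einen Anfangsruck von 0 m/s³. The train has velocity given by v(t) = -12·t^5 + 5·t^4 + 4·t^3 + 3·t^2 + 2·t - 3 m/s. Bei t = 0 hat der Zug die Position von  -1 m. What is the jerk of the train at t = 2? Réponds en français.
En partant de la vitesse v(t) = -12·t^5 + 5·t^4 + 4·t^3 + 3·t^2 + 2·t - 3, nous prenons 2 dérivées. En dérivant la vitesse, nous obtenons l'accélération: a(t) = -60·t^4 + 20·t^3 + 12·t^2 + 6·t + 2. La dérivée de l'accélération donne le jerk: j(t) = -240·t^3 + 60·t^2 + 24·t + 6. De l'équation du jerk j(t) = -240·t^3 + 60·t^2 + 24·t + 6, nous substituons t = 2 pour obtenir j = -1626.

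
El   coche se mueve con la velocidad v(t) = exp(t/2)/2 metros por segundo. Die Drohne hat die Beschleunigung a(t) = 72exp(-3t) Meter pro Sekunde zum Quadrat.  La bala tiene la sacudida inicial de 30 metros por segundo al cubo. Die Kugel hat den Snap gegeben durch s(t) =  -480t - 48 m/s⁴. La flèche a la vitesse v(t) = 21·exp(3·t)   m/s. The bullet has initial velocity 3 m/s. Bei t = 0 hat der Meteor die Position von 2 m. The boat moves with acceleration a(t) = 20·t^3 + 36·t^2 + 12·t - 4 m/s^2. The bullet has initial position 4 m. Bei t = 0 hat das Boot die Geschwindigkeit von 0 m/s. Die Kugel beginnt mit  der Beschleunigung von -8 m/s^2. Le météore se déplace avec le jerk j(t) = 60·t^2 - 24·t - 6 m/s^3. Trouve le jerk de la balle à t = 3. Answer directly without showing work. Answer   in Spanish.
La respuesta es -2274.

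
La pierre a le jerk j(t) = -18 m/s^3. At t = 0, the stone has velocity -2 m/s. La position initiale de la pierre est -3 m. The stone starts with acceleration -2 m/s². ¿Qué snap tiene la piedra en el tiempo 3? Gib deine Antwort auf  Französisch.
En partant du jerk j(t) = -18, nous prenons 1 dérivée. En dérivant le jerk, nous obtenons le snap: s(t) = 0. De l'équation du snap s(t) = 0, nous substituons t = 3 pour obtenir s = 0.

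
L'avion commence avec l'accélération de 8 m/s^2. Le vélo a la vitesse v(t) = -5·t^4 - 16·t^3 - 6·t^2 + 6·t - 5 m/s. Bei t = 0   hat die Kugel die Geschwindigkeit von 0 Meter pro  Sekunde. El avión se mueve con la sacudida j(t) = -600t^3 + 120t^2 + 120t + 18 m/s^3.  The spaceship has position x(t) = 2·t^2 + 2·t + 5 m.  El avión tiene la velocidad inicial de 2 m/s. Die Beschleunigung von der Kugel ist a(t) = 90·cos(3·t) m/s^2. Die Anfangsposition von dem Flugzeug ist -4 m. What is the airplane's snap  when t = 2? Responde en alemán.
Ausgehend von dem Ruck j(t) = -600·t^3 + 120·t^2 + 120·t + 18, nehmen wir 1 Ableitung. Mit d/dt von j(t) finden wir s(t) = -1800·t^2 + 240·t + 120. Mit s(t) = -1800·t^2 + 240·t + 120 und Einsetzen von t = 2, finden wir s = -6600.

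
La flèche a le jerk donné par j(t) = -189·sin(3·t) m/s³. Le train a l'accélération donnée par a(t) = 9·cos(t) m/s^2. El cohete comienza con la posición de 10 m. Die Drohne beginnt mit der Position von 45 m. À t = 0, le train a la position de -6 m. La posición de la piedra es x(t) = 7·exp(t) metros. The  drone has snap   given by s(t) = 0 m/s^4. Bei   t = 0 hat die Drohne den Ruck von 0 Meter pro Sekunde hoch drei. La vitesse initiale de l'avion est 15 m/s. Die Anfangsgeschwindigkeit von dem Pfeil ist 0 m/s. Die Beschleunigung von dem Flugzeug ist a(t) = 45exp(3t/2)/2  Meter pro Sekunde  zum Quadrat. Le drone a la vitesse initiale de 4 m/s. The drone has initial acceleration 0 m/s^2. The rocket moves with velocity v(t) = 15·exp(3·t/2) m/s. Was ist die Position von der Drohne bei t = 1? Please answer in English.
We must find the integral of our snap equation s(t) = 0 4 times. Finding the integral of s(t) and using j(0) = 0: j(t) = 0. Finding the integral of j(t) and using a(0) = 0: a(t) = 0. Finding the integral of a(t) and using v(0) = 4: v(t) = 4. The integral of velocity, with x(0) = 45, gives position: x(t) = 4·t + 45. Using x(t) = 4·t + 45 and substituting t = 1, we find x = 49.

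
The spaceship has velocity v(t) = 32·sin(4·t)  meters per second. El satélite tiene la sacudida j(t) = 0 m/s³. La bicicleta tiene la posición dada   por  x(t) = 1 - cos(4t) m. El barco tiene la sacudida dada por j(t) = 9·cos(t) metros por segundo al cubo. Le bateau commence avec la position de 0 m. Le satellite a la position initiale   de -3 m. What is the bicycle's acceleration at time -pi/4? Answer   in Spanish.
Partiendo de la posición x(t) = 1 - cos(4·t), tomamos 2 derivadas. Derivando la posición, obtenemos la velocidad: v(t) = 4·sin(4·t). Tomando d/dt de v(t), encontramos a(t) = 16·cos(4·t). Usando a(t) = 16·cos(4·t) y sustituyendo t = -pi/4, encontramos a = -16.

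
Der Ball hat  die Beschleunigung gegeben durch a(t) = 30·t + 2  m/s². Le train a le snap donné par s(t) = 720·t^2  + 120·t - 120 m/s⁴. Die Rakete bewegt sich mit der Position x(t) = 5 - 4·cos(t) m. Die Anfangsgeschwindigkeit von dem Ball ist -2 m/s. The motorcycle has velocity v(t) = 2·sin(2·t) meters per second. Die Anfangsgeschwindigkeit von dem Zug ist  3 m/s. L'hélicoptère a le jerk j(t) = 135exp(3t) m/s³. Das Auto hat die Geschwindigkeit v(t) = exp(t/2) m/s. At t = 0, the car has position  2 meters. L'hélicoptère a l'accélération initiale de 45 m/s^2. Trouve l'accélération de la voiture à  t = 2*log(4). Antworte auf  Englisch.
Starting from velocity v(t) = exp(t/2), we take 1 derivative. Taking d/dt of v(t), we find a(t) = exp(t/2)/2. We have acceleration a(t) = exp(t/2)/2. Substituting t = 2*log(4): a(2*log(4)) = 2.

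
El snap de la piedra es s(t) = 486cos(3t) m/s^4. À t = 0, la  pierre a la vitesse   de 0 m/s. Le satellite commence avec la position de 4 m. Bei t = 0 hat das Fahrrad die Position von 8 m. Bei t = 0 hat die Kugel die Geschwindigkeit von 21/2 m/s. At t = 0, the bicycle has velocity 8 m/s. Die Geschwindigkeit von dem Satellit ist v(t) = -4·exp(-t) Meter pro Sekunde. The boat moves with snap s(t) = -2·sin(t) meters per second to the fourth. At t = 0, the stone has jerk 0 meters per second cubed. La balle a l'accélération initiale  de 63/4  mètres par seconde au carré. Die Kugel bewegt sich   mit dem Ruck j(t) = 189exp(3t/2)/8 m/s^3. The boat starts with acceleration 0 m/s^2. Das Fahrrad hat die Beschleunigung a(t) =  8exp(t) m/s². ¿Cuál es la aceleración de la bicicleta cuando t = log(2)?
Usando a(t) = 8·exp(t) y sustituyendo t = log(2), encontramos a = 16.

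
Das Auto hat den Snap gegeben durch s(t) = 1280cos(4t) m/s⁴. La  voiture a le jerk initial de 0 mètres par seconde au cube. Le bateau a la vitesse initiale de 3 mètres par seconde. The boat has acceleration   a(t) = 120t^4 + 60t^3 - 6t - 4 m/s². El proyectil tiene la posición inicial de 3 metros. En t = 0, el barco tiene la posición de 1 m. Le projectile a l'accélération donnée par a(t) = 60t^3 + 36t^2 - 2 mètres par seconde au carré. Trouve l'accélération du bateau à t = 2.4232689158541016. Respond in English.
From the given acceleration equation a(t) = 120·t^4 + 60·t^3 - 6·t - 4, we substitute t = 2.4232689158541016 to get a = 4973.23363313384.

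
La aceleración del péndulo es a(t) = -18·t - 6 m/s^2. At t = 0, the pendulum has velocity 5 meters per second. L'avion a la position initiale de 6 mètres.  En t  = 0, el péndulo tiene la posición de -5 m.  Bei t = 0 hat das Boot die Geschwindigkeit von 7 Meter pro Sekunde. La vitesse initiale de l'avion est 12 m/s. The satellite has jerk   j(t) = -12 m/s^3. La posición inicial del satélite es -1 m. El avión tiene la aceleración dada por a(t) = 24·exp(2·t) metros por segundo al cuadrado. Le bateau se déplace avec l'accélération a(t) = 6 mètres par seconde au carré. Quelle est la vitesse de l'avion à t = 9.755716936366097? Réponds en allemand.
Um dies zu lösen, müssen wir 1 Stammfunktion unserer Gleichung für die Beschleunigung a(t) = 24·exp(2·t) finden. Das Integral von der Beschleunigung ist die Geschwindigkeit. Mit v(0) = 12 erhalten wir v(t) = 12·exp(2·t). Aus der Gleichung für die Geschwindigkeit v(t) = 12·exp(2·t), setzen wir t = 9.755716936366097 ein und erhalten v = 3571817913.22384.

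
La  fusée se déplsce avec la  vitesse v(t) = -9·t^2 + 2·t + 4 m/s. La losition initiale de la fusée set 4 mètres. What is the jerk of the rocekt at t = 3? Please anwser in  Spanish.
Debemos derivar nuestra ecuación de la velocidad v(t) = -9·t^2 + 2·t + 4 2 veces. Tomando d/dt de v(t), encontramos a(t) = 2 - 18·t. Tomando d/dt de a(t), encontramos j(t) = -18. Tenemos la sacudida j(t) = -18. Sustituyendo t = 3: j(3) = -18.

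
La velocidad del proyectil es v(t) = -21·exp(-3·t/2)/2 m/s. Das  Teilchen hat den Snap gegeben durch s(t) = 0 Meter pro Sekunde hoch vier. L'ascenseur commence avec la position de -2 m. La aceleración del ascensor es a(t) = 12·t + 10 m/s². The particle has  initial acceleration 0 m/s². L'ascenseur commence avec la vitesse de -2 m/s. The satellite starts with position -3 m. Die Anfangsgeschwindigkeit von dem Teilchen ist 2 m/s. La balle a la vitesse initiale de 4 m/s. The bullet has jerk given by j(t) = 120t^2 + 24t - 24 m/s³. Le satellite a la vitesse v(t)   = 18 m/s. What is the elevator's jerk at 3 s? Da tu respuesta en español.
Para resolver esto, necesitamos tomar 1 derivada de nuestra ecuación de la aceleración a(t) = 12·t + 10. Derivando la aceleración, obtenemos la sacudida: j(t) = 12. Tenemos la sacudida j(t) = 12. Sustituyendo t = 3: j(3) = 12.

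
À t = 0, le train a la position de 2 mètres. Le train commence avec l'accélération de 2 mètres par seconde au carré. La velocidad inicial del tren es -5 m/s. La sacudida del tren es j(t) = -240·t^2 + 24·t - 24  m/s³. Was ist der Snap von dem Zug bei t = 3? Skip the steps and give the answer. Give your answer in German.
s(3) = -1416.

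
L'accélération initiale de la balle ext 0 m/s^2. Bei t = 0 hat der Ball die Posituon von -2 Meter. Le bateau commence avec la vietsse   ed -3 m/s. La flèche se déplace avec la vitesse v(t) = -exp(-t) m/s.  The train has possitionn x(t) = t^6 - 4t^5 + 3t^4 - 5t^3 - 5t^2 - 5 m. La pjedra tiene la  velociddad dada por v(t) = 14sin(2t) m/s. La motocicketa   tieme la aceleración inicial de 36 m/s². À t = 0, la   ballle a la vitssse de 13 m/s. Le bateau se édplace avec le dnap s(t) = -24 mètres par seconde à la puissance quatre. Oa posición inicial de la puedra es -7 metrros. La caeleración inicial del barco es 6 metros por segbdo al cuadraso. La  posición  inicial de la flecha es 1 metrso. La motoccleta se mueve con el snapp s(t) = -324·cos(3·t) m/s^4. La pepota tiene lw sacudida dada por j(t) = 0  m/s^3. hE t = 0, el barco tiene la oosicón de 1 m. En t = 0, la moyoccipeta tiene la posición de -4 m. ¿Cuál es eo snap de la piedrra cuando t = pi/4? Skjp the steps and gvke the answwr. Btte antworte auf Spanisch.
s(pi/4) = 0.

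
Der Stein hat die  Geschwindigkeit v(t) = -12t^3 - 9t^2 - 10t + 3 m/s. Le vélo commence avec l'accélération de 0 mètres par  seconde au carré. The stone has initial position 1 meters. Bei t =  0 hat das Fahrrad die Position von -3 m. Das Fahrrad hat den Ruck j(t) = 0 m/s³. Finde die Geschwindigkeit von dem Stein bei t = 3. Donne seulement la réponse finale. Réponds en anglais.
The velocity at t = 3 is v = -432.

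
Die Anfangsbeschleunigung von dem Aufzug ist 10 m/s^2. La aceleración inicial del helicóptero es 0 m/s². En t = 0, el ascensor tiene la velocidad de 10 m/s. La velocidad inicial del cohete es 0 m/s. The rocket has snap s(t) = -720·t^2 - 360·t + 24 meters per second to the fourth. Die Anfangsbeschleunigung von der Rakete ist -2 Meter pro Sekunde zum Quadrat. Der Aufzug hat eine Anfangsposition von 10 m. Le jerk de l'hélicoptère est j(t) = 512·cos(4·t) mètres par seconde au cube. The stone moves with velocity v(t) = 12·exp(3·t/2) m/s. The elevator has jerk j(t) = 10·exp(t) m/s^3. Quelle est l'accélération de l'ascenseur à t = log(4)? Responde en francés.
En partant du jerk j(t) = 10·exp(t), nous prenons 1 primitive. En intégrant le jerk et en utilisant la condition initiale a(0) = 10, nous obtenons a(t) = 10·exp(t). En utilisant a(t) = 10·exp(t) et en substituant t = log(4), nous trouvons a = 40.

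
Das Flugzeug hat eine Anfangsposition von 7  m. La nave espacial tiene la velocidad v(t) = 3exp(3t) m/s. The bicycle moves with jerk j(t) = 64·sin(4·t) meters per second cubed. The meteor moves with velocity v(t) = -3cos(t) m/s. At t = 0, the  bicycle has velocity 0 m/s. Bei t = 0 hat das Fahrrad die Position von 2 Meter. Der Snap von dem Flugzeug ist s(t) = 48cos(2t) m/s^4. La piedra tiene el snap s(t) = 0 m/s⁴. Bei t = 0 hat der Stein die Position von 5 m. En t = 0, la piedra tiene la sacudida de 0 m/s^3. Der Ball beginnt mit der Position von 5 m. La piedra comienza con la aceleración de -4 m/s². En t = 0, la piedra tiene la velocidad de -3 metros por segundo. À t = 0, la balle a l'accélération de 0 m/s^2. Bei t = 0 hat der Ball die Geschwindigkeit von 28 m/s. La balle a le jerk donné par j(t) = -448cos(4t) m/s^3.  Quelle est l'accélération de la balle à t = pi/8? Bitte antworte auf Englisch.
To find the answer, we compute 1 integral of j(t) = -448·cos(4·t). Integrating jerk and using the initial condition a(0) = 0, we get a(t) = -112·sin(4·t). From the given acceleration equation a(t) = -112·sin(4·t), we substitute t = pi/8 to get a = -112.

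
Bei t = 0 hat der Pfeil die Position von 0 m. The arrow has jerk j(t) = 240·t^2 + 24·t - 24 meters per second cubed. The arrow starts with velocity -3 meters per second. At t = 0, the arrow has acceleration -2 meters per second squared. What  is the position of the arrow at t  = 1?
To solve this, we need to take 3 integrals of our jerk equation j(t) = 240·t^2 + 24·t - 24. Integrating jerk and using the initial condition a(0) = -2, we get a(t) = 80·t^3 + 12·t^2 - 24·t - 2. Integrating acceleration and using the initial condition v(0) = -3, we get v(t) = 20·t^4 + 4·t^3 - 12·t^2 - 2·t - 3. The integral of velocity is position. Using x(0) = 0, we get x(t) = 4·t^5 + t^4 - 4·t^3 - t^2 - 3·t. From the given position equation x(t) = 4·t^5 + t^4 - 4·t^3 - t^2 - 3·t, we substitute t = 1 to get x = -3.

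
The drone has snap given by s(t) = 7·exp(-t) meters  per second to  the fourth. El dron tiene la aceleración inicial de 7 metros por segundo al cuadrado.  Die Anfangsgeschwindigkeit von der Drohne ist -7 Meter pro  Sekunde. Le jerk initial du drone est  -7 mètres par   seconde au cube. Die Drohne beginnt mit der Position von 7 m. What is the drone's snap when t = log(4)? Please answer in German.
Wir haben den Snap s(t) = 7·exp(-t). Durch Einsetzen von t = log(4): s(log(4)) = 7/4.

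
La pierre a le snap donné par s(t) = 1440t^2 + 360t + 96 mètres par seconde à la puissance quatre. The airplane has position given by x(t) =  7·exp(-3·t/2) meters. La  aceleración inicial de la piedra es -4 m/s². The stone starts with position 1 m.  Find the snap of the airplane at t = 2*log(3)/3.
We must differentiate our position equation x(t) = 7·exp(-3·t/2) 4 times. Differentiating position, we get velocity: v(t) = -21·exp(-3·t/2)/2. Taking d/dt of v(t), we find a(t) = 63·exp(-3·t/2)/4. The derivative of acceleration gives jerk: j(t) = -189·exp(-3·t/2)/8. Taking d/dt of j(t), we find s(t) = 567·exp(-3·t/2)/16. We have snap s(t) = 567·exp(-3·t/2)/16. Substituting t = 2*log(3)/3: s(2*log(3)/3) = 189/16.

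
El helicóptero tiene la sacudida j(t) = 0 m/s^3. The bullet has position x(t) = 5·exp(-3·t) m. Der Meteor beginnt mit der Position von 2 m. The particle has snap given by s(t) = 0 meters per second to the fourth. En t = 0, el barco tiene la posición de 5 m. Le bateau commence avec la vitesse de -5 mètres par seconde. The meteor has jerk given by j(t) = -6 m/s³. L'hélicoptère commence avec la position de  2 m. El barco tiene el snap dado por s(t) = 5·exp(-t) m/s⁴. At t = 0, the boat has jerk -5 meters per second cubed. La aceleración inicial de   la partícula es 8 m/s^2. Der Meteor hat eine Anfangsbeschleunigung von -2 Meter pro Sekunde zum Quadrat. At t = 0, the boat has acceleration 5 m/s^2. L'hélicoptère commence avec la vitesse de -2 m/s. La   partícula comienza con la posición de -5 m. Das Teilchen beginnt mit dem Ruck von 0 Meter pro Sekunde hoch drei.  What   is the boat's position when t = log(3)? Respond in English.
To solve this, we need to take 4 integrals of our snap equation s(t) = 5·exp(-t). Integrating snap and using the initial condition j(0) = -5, we get j(t) = -5·exp(-t). Finding the integral of j(t) and using a(0) = 5: a(t) = 5·exp(-t). Taking ∫a(t)dt and applying v(0) = -5, we find v(t) = -5·exp(-t). The integral of velocity is position. Using x(0) = 5, we get x(t) = 5·exp(-t). From the given position equation x(t) = 5·exp(-t), we substitute t = log(3) to get x = 5/3.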